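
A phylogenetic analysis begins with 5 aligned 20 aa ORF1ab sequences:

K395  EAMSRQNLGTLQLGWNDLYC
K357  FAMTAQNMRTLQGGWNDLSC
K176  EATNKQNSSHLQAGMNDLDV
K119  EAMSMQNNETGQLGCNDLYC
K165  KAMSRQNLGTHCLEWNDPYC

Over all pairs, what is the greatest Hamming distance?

15

Pairwise Hamming distances:
  K395 vs K357: 7
  K395 vs K176: 10
  K395 vs K119: 5
  K395 vs K165: 5
  K357 vs K176: 11
  K357 vs K119: 9
  K357 vs K165: 11
  K176 vs K119: 11
  K176 vs K165: 15
  K119 vs K165: 9
The largest is 15, between K176 and K165.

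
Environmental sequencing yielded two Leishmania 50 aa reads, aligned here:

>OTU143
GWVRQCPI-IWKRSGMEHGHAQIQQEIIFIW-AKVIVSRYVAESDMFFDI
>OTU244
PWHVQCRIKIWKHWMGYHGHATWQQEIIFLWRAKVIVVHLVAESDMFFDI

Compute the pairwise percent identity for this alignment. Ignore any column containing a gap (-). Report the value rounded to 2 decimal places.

68.75%

Excluding the 2 gap columns leaves 48 comparable sites.
Mismatches occur at site 1 (G↔P), site 3 (V↔H), site 4 (R↔V), site 7 (P↔R), site 13 (R↔H), site 14 (S↔W), site 15 (G↔M), site 16 (M↔G), site 17 (E↔Y), site 22 (Q↔T), site 23 (I↔W), site 30 (I↔L), site 38 (S↔V), site 39 (R↔H), site 40 (Y↔L).
33 of the 48 comparable sites match, so the percent identity is 33/48 × 100 = 68.75%.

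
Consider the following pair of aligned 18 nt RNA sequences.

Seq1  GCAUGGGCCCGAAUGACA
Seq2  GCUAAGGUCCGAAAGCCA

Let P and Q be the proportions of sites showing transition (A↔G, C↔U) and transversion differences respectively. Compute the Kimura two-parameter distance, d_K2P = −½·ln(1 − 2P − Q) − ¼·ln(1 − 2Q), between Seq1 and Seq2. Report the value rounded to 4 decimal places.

The sequences differ at positions 3 (A/U, transversion), 4 (U/A, transversion), 5 (G/A, transition), 8 (C/U, transition), 14 (U/A, transversion), 16 (A/C, transversion).
Of the 6 differences, 2 transitions and 4 transversions over 18 sites: P = 2/18 = 0.111111, Q = 4/18 = 0.222222.
d = −0.5·ln(0.555556) − 0.25·ln(0.555556) = −0.5·(-0.587786) − 0.25·(-0.587786) = 0.4408.

0.4408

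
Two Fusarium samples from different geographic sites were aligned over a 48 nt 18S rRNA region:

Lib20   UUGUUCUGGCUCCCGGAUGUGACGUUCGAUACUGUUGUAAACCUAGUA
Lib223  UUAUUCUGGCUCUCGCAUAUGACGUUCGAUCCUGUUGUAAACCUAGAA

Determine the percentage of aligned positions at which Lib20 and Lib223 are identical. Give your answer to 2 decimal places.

The sequences differ at positions 3 (G/A), 13 (C/U), 16 (G/C), 19 (G/A), 31 (A/C), 47 (U/A).
42 of the 48 sites match, so the percent identity is 42/48 × 100 = 87.50%.

87.50%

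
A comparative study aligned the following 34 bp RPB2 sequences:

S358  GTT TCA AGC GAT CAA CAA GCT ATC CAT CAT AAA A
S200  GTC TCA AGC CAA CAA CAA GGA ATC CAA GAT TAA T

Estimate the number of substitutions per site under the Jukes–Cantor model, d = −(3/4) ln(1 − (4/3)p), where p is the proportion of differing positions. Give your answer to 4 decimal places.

0.3265

The sequences differ at positions 3 (T/C), 10 (G/C), 12 (T/A), 20 (C/G), 21 (T/A), 27 (T/A), 28 (C/G), 31 (A/T), 34 (A/T).
p = 9/34 = 0.264706.
d = −0.75 · ln(1 − (4/3)·0.264706) = −0.75 · ln(0.647059) = −0.75 · (-0.435318) = 0.3265.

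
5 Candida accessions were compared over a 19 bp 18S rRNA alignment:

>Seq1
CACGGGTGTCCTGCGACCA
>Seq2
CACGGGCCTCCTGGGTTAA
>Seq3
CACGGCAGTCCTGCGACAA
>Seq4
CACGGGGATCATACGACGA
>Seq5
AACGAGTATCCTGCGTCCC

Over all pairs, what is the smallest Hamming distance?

3

Pairwise Hamming distances:
  Seq1 vs Seq2: 6
  Seq1 vs Seq3: 3
  Seq1 vs Seq4: 5
  Seq1 vs Seq5: 5
  Seq2 vs Seq3: 6
  Seq2 vs Seq4: 8
  Seq2 vs Seq5: 8
  Seq3 vs Seq4: 6
  Seq3 vs Seq5: 8
  Seq4 vs Seq5: 8
The smallest is 3, between Seq1 and Seq3.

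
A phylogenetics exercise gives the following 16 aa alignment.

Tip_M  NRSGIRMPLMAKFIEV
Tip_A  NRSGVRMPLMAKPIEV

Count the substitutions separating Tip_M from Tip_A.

Differing sites — 5:I/V; 13:F/P.
That gives 2 mismatches out of 16 aligned sites, so the Hamming distance is 2.

2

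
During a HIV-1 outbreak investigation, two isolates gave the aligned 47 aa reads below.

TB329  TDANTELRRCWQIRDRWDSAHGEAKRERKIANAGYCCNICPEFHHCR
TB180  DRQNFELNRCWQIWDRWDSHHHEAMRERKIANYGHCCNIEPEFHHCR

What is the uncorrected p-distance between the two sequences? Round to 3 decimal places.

The sequences differ at positions 1 (T/D), 2 (D/R), 3 (A/Q), 5 (T/F), 8 (R/N), 14 (R/W), 20 (A/H), 22 (G/H), 25 (K/M), 33 (A/Y), 35 (Y/H), 40 (C/E).
There are 12 differences over 47 sites, so p = 12/47 = 0.255.

0.255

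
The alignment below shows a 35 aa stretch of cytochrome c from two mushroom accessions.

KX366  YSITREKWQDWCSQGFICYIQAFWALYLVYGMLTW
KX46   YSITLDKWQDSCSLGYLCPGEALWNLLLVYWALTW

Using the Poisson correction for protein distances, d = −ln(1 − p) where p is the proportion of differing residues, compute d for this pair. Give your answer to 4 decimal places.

0.5108

Mismatches occur at site 5 (R/L), site 6 (E/D), site 11 (W/S), site 14 (Q/L), site 16 (F/Y), site 17 (I/L), site 19 (Y/P), site 20 (I/G), site 21 (Q/E), site 23 (F/L), site 25 (A/N), site 27 (Y/L), site 31 (G/W), site 32 (M/A).
p = 14/35 = 0.400000.
d = −ln(1 − 0.400000) = −ln(0.600000) = 0.5108.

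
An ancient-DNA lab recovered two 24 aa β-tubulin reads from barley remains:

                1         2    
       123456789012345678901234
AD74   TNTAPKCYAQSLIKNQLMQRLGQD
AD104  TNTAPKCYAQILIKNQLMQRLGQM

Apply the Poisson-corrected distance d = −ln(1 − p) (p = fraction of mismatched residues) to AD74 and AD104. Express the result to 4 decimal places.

The sequences differ at positions 11 (S/I), 24 (D/M).
p = 2/24 = 0.083333.
d = −ln(1 − 0.083333) = −ln(0.916667) = 0.0870.

0.0870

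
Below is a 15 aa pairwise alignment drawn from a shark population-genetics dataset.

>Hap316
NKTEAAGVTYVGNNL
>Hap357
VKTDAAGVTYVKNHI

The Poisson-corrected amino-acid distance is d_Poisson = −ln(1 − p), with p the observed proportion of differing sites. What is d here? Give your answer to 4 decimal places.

Mismatches occur at site 1 (N/V), site 4 (E/D), site 12 (G/K), site 14 (N/H), site 15 (L/I).
p = 5/15 = 0.333333.
d = −ln(1 − 0.333333) = −ln(0.666667) = 0.4055.

0.4055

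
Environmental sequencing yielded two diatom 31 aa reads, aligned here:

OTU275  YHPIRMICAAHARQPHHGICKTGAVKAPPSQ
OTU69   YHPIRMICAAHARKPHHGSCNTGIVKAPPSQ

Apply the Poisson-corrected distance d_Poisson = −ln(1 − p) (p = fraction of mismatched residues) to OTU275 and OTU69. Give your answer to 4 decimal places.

0.1382

Mismatches occur at site 14 (Q→K), site 19 (I→S), site 21 (K→N), site 24 (A→I).
p = 4/31 = 0.129032.
d = −ln(1 − 0.129032) = −ln(0.870968) = 0.1382.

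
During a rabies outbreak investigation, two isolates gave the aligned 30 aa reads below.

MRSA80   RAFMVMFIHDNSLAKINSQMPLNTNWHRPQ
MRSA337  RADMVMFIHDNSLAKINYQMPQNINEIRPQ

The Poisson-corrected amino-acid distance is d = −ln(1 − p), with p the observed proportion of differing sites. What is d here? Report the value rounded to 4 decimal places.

The sequences differ at positions 3 (F/D), 18 (S/Y), 22 (L/Q), 24 (T/I), 26 (W/E), 27 (H/I).
p = 6/30 = 0.200000.
d = −ln(1 − 0.200000) = −ln(0.800000) = 0.2231.

0.2231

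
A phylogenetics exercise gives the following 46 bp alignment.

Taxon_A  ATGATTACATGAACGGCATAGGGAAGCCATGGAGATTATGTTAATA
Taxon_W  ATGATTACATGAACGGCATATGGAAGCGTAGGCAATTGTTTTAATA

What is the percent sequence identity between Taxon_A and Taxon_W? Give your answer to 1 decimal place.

82.6%

The sequences differ at positions 21 (G/T), 28 (C/G), 29 (A/T), 30 (T/A), 33 (A/C), 34 (G/A), 38 (A/G), 40 (G/T).
38 of the 46 sites match, so the percent identity is 38/46 × 100 = 82.6%.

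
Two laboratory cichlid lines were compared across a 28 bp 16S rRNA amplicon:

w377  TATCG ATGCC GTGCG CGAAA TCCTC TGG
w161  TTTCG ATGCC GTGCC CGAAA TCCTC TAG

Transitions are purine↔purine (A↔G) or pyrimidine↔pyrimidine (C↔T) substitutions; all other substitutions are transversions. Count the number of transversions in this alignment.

2

The sequences differ at positions 2 (A/T, transversion), 15 (G/C, transversion), 27 (G/A, transition).
Of the 3 differences, 1 transition and 2 transversions, so the answer is 2.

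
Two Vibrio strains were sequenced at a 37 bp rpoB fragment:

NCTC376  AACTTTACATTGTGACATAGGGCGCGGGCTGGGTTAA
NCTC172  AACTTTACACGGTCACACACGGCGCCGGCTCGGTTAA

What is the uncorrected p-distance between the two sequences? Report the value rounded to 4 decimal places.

0.1892

The sequences differ at positions 10 (T/C), 11 (T/G), 14 (G/C), 18 (T/C), 20 (G/C), 26 (G/C), 31 (G/C).
There are 7 differences over 37 sites, so p = 7/37 = 0.1892.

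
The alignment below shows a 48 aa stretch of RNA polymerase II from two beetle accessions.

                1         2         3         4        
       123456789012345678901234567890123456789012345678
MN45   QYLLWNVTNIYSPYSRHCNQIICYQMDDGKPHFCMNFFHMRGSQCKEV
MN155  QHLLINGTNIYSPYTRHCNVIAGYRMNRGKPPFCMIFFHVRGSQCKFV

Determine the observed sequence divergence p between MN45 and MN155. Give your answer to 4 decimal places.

Differing sites — 2:Y/H; 5:W/I; 7:V/G; 15:S/T; 20:Q/V; 22:I/A; 23:C/G; 25:Q/R; 27:D/N; 28:D/R; 32:H/P; 36:N/I; 40:M/V; 47:E/F.
There are 14 differences over 48 sites, so p = 14/48 = 0.2917.

0.2917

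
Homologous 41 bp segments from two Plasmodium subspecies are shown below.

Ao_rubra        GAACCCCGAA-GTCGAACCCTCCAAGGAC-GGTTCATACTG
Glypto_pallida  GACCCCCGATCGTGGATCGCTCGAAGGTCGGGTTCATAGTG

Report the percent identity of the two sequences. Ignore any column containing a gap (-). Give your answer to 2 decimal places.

79.49%

Excluding the 2 gap columns leaves 39 comparable sites.
Mismatches occur at site 3 (A↔C), site 10 (A↔T), site 14 (C↔G), site 17 (A↔T), site 19 (C↔G), site 23 (C↔G), site 28 (A↔T), site 39 (C↔G).
31 of the 39 comparable sites match, so the percent identity is 31/39 × 100 = 79.49%.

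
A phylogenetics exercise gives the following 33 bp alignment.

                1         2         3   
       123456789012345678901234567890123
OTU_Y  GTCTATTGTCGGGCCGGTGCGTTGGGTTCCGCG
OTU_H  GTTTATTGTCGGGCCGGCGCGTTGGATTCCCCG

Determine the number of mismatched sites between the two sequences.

Differing sites — 3:C/T; 18:T/C; 26:G/A; 31:G/C.
That gives 4 mismatches out of 33 aligned sites, so the Hamming distance is 4.

4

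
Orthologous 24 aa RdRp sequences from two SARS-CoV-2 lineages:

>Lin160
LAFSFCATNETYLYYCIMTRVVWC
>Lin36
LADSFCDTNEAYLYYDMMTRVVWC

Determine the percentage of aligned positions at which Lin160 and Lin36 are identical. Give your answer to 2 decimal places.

79.17%

Mismatches occur at site 3 (F/D), site 7 (A/D), site 11 (T/A), site 16 (C/D), site 17 (I/M).
19 of the 24 sites match, so the percent identity is 19/24 × 100 = 79.17%.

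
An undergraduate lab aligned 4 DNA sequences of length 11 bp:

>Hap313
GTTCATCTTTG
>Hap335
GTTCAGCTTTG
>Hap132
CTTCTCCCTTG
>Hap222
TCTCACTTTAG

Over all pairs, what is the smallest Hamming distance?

1

Pairwise Hamming distances:
  Hap313 vs Hap335: 1
  Hap313 vs Hap132: 4
  Hap313 vs Hap222: 5
  Hap335 vs Hap132: 4
  Hap335 vs Hap222: 5
  Hap132 vs Hap222: 6
The smallest is 1, between Hap313 and Hap335.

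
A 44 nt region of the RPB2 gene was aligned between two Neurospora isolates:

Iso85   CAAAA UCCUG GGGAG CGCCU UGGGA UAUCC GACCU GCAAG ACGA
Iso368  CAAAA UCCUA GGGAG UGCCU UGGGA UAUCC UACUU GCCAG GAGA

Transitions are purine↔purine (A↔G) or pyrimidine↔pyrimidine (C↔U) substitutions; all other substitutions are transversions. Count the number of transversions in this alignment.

Mismatches occur at site 10 (G↔A, transition), site 16 (C↔U, transition), site 31 (G↔U, transversion), site 34 (C↔U, transition), site 38 (A↔C, transversion), site 41 (A↔G, transition), site 42 (C↔A, transversion).
Of the 7 differences, 4 transitions and 3 transversions, so the answer is 3.

3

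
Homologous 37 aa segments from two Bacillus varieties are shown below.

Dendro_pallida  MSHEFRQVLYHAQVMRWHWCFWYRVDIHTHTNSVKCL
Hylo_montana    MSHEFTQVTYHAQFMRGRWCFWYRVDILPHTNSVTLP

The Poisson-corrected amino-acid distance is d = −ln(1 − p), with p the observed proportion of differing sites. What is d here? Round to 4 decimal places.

0.3151

Mismatches occur at site 6 (R→T), site 9 (L→T), site 14 (V→F), site 17 (W→G), site 18 (H→R), site 28 (H→L), site 29 (T→P), site 35 (K→T), site 36 (C→L), site 37 (L→P).
p = 10/37 = 0.270270.
d = −ln(1 − 0.270270) = −ln(0.729730) = 0.3151.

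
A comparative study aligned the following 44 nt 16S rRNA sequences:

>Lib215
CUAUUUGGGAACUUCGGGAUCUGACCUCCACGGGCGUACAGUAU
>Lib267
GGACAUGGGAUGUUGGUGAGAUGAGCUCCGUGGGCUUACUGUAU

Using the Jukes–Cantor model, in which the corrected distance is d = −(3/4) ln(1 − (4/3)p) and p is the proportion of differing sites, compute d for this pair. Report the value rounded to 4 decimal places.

0.4546

Differing sites — 1:C/G; 2:U/G; 4:U/C; 5:U/A; 11:A/U; 12:C/G; 15:C/G; 17:G/U; 20:U/G; 21:C/A; 25:C/G; 30:A/G; 31:C/U; 36:G/U; 40:A/U.
p = 15/44 = 0.340909.
d = −0.75 · ln(1 − (4/3)·0.340909) = −0.75 · ln(0.545455) = −0.75 · (-0.606135) = 0.4546.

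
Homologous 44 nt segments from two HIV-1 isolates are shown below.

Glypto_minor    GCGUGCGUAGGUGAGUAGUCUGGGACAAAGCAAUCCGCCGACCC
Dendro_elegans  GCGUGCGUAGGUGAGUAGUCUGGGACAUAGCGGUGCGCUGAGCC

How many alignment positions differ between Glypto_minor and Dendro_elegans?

The sequences differ at positions 28 (A/U), 32 (A/G), 33 (A/G), 35 (C/G), 39 (C/U), 42 (C/G).
That gives 6 mismatches out of 44 aligned sites, so the Hamming distance is 6.

6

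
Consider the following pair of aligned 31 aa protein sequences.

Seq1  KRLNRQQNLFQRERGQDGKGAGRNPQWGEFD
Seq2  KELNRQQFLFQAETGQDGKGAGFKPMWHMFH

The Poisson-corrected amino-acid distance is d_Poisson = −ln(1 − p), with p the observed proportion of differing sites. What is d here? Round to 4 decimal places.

0.3895

Mismatches occur at site 2 (R↔E), site 8 (N↔F), site 12 (R↔A), site 14 (R↔T), site 23 (R↔F), site 24 (N↔K), site 26 (Q↔M), site 28 (G↔H), site 29 (E↔M), site 31 (D↔H).
p = 10/31 = 0.322581.
d = −ln(1 − 0.322581) = −ln(0.677419) = 0.3895.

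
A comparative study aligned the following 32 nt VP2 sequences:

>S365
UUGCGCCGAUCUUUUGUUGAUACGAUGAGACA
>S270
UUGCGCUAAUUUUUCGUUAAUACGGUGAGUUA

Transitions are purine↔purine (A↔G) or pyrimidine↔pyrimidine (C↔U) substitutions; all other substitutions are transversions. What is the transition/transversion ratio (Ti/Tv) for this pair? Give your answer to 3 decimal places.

7.000

Mismatches occur at site 7 (C/U, transition), site 8 (G/A, transition), site 11 (C/U, transition), site 15 (U/C, transition), site 19 (G/A, transition), site 25 (A/G, transition), site 30 (A/U, transversion), site 31 (C/U, transition).
Of the 8 differences, 7 transitions and 1 transversion, so Ti/Tv = 7/1 = 7.000.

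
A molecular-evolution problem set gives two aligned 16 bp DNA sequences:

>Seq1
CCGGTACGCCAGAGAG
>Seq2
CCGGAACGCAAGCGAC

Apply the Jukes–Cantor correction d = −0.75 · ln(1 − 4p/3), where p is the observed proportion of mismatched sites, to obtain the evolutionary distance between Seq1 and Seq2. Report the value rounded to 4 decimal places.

Mismatches occur at site 5 (T↔A), site 10 (C↔A), site 13 (A↔C), site 16 (G↔C).
p = 4/16 = 0.250000.
d = −0.75 · ln(1 − (4/3)·0.250000) = −0.75 · ln(0.666667) = −0.75 · (-0.405465) = 0.3041.

0.3041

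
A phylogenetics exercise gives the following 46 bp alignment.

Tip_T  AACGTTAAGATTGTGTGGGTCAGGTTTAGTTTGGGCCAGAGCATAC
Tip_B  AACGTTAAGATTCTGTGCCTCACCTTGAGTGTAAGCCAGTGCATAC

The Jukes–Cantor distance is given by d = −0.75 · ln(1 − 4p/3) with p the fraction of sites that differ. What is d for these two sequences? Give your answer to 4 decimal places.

0.2567

The sequences differ at positions 13 (G/C), 18 (G/C), 19 (G/C), 23 (G/C), 24 (G/C), 27 (T/G), 31 (T/G), 33 (G/A), 34 (G/A), 40 (A/T).
p = 10/46 = 0.217391.
d = −0.75 · ln(1 − (4/3)·0.217391) = −0.75 · ln(0.710145) = −0.75 · (-0.342286) = 0.2567.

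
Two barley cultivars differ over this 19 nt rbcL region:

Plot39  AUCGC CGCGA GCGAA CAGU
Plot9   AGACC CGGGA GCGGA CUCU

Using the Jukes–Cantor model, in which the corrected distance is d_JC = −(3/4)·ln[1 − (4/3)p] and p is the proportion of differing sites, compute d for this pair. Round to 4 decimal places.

Differing sites — 2:U/G; 3:C/A; 4:G/C; 8:C/G; 14:A/G; 17:A/U; 18:G/C.
p = 7/19 = 0.368421.
d = −0.75 · ln(1 − (4/3)·0.368421) = −0.75 · ln(0.508772) = −0.75 · (-0.675755) = 0.5068.

0.5068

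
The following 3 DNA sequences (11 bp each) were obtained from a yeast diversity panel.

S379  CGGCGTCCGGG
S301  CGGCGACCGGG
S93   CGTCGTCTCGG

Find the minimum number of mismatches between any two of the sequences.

1

Pairwise Hamming distances:
  S379 vs S301: 1
  S379 vs S93: 3
  S301 vs S93: 4
The smallest is 1, between S379 and S301.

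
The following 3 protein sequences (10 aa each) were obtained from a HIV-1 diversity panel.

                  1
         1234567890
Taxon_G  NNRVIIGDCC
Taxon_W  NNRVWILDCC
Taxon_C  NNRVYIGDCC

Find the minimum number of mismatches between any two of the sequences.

Pairwise Hamming distances:
  Taxon_G vs Taxon_W: 2
  Taxon_G vs Taxon_C: 1
  Taxon_W vs Taxon_C: 2
The smallest is 1, between Taxon_G and Taxon_C.

1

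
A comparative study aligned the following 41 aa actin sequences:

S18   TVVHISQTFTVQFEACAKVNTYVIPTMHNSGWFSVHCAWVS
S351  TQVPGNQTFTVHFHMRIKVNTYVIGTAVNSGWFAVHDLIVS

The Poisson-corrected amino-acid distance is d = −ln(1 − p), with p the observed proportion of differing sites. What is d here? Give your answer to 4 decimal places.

The sequences differ at positions 2 (V/Q), 4 (H/P), 5 (I/G), 6 (S/N), 12 (Q/H), 14 (E/H), 15 (A/M), 16 (C/R), 17 (A/I), 25 (P/G), 27 (M/A), 28 (H/V), 34 (S/A), 37 (C/D), 38 (A/L), 39 (W/I).
p = 16/41 = 0.390244.
d = −ln(1 − 0.390244) = −ln(0.609756) = 0.4947.

0.4947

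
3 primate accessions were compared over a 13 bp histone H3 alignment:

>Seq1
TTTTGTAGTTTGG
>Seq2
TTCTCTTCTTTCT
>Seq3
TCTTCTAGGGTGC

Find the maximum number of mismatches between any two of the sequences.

Pairwise Hamming distances:
  Seq1 vs Seq2: 6
  Seq1 vs Seq3: 5
  Seq2 vs Seq3: 8
The largest is 8, between Seq2 and Seq3.

8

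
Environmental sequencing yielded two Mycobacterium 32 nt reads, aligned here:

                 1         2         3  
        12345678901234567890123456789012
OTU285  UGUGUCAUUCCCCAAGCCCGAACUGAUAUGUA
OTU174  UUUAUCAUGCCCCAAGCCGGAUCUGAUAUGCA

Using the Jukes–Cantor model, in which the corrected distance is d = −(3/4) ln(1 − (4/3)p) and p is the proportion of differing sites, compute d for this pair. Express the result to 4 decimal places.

0.2158

Mismatches occur at site 2 (G↔U), site 4 (G↔A), site 9 (U↔G), site 19 (C↔G), site 22 (A↔U), site 31 (U↔C).
p = 6/32 = 0.187500.
d = −0.75 · ln(1 − (4/3)·0.187500) = −0.75 · ln(0.750000) = −0.75 · (-0.287682) = 0.2158.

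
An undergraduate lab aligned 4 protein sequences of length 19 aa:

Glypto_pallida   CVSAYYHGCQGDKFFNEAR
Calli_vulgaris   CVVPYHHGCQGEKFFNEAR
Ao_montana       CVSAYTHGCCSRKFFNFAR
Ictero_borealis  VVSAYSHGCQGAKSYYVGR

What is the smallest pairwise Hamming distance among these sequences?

Pairwise Hamming distances:
  Glypto_pallida vs Calli_vulgaris: 4
  Glypto_pallida vs Ao_montana: 5
  Glypto_pallida vs Ictero_borealis: 8
  Calli_vulgaris vs Ao_montana: 7
  Calli_vulgaris vs Ictero_borealis: 10
  Ao_montana vs Ictero_borealis: 10
The smallest is 4, between Glypto_pallida and Calli_vulgaris.

4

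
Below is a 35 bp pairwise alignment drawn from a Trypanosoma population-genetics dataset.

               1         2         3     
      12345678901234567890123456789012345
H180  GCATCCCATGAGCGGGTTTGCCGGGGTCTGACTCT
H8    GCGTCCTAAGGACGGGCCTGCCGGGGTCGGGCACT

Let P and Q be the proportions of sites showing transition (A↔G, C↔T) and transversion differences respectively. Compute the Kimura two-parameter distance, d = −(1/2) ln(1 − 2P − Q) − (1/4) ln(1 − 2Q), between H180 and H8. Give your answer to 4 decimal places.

0.3795

The sequences differ at positions 3 (A/G, transition), 7 (C/T, transition), 9 (T/A, transversion), 11 (A/G, transition), 12 (G/A, transition), 17 (T/C, transition), 18 (T/C, transition), 29 (T/G, transversion), 31 (A/G, transition), 33 (T/A, transversion).
Of the 10 differences, 7 transitions and 3 transversions over 35 sites: P = 7/35 = 0.200000, Q = 3/35 = 0.085714.
d = −0.5·ln(0.514286) − 0.25·ln(0.828572) = −0.5·(-0.664976) − 0.25·(-0.188052) = 0.3795.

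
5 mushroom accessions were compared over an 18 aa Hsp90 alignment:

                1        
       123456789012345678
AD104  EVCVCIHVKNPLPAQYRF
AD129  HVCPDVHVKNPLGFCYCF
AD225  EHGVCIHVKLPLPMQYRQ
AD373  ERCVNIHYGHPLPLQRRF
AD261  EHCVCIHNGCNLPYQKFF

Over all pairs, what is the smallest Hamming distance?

5

Pairwise Hamming distances:
  AD104 vs AD129: 8
  AD104 vs AD225: 5
  AD104 vs AD373: 7
  AD104 vs AD261: 8
  AD129 vs AD225: 12
  AD129 vs AD373: 13
  AD129 vs AD261: 14
  AD225 vs AD373: 9
  AD225 vs AD261: 9
  AD373 vs AD261: 8
The smallest is 5, between AD104 and AD225.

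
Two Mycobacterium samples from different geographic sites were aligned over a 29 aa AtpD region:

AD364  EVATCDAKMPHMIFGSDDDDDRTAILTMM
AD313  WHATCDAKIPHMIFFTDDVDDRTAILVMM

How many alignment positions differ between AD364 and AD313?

7

Mismatches occur at site 1 (E→W), site 2 (V→H), site 9 (M→I), site 15 (G→F), site 16 (S→T), site 19 (D→V), site 27 (T→V).
That gives 7 mismatches out of 29 aligned sites, so the Hamming distance is 7.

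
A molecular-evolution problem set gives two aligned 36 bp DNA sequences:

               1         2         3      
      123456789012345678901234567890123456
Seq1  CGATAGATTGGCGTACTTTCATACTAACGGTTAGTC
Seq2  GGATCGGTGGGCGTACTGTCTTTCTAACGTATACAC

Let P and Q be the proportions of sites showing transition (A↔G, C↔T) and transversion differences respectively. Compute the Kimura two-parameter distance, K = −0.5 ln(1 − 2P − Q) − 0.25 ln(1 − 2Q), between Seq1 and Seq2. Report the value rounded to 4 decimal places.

Differing sites — 1:C/G (Tv); 5:A/C (Tv); 7:A/G (Ti); 9:T/G (Tv); 18:T/G (Tv); 21:A/T (Tv); 23:A/T (Tv); 30:G/T (Tv); 31:T/A (Tv); 34:G/C (Tv); 35:T/A (Tv).
Of the 11 differences, 1 transition and 10 transversions over 36 sites: P = 1/36 = 0.027778, Q = 10/36 = 0.277778.
d = −0.5·ln(0.666666) − 0.25·ln(0.444444) = −0.5·(-0.405466) − 0.25·(-0.810931) = 0.4055.

0.4055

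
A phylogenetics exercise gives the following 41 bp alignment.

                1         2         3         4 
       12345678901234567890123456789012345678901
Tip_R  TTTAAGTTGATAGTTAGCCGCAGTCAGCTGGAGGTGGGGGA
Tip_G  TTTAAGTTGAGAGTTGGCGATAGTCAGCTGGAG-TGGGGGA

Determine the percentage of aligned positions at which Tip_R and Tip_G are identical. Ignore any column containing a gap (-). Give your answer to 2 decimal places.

Excluding the 1 gap column leaves 40 comparable sites.
Differing sites — 11:T/G; 16:A/G; 19:C/G; 20:G/A; 21:C/T.
35 of the 40 comparable sites match, so the percent identity is 35/40 × 100 = 87.50%.

87.50%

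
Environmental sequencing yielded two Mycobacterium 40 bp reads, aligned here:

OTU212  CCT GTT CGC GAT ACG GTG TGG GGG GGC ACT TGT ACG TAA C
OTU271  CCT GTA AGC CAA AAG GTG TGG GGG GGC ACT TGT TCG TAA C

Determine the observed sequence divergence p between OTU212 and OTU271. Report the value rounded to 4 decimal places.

The sequences differ at positions 6 (T/A), 7 (C/A), 10 (G/C), 12 (T/A), 14 (C/A), 34 (A/T).
There are 6 differences over 40 sites, so p = 6/40 = 0.1500.

0.1500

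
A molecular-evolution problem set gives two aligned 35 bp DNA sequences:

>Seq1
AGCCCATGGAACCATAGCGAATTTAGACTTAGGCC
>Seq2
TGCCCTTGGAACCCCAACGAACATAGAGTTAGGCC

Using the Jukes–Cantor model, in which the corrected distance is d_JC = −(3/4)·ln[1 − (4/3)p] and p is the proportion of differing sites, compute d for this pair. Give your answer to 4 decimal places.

Mismatches occur at site 1 (A→T), site 6 (A→T), site 14 (A→C), site 15 (T→C), site 17 (G→A), site 22 (T→C), site 23 (T→A), site 28 (C→G).
p = 8/35 = 0.228571.
d = −0.75 · ln(1 − (4/3)·0.228571) = −0.75 · ln(0.695239) = −0.75 · (-0.363500) = 0.2726.

0.2726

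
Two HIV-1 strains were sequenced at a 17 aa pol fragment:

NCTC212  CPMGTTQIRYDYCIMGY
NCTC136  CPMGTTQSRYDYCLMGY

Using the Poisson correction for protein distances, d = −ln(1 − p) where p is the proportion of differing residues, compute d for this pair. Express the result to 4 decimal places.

The sequences differ at positions 8 (I/S), 14 (I/L).
p = 2/17 = 0.117647.
d = −ln(1 − 0.117647) = −ln(0.882353) = 0.1252.

0.1252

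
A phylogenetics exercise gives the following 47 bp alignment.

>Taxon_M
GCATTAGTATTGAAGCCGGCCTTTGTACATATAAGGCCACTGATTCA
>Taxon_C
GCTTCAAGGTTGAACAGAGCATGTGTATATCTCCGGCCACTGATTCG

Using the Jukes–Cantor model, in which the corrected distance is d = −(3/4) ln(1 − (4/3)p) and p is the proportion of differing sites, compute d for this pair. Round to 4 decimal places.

Mismatches occur at site 3 (A↔T), site 5 (T↔C), site 7 (G↔A), site 8 (T↔G), site 9 (A↔G), site 15 (G↔C), site 16 (C↔A), site 17 (C↔G), site 18 (G↔A), site 21 (C↔A), site 23 (T↔G), site 28 (C↔T), site 31 (A↔C), site 33 (A↔C), site 34 (A↔C), site 47 (A↔G).
p = 16/47 = 0.340426.
d = −0.75 · ln(1 − (4/3)·0.340426) = −0.75 · ln(0.546099) = −0.75 · (-0.604955) = 0.4537.

0.4537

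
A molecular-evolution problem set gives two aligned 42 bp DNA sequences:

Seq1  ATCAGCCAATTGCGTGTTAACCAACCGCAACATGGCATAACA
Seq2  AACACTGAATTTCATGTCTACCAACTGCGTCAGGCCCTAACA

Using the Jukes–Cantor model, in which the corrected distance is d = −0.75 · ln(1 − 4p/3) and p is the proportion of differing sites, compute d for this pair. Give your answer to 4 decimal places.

0.4408

Mismatches occur at site 2 (T→A), site 5 (G→C), site 6 (C→T), site 7 (C→G), site 12 (G→T), site 14 (G→A), site 18 (T→C), site 19 (A→T), site 26 (C→T), site 29 (A→G), site 30 (A→T), site 33 (T→G), site 35 (G→C), site 37 (A→C).
p = 14/42 = 0.333333.
d = −0.75 · ln(1 − (4/3)·0.333333) = −0.75 · ln(0.555556) = −0.75 · (-0.587786) = 0.4408.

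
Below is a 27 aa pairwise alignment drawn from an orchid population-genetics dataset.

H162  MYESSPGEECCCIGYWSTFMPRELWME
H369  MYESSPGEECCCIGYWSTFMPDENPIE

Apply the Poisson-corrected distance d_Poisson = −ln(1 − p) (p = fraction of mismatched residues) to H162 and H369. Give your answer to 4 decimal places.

Mismatches occur at site 22 (R↔D), site 24 (L↔N), site 25 (W↔P), site 26 (M↔I).
p = 4/27 = 0.148148.
d = −ln(1 − 0.148148) = −ln(0.851852) = 0.1603.

0.1603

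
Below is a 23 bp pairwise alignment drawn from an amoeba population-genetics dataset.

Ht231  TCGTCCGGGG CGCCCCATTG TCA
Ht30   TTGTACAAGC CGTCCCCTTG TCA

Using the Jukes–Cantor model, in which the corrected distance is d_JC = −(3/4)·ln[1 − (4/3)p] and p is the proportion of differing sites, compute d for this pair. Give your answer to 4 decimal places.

0.3904

Differing sites — 2:C/T; 5:C/A; 7:G/A; 8:G/A; 10:G/C; 13:C/T; 17:A/C.
p = 7/23 = 0.304348.
d = −0.75 · ln(1 − (4/3)·0.304348) = −0.75 · ln(0.594203) = −0.75 · (-0.520534) = 0.3904.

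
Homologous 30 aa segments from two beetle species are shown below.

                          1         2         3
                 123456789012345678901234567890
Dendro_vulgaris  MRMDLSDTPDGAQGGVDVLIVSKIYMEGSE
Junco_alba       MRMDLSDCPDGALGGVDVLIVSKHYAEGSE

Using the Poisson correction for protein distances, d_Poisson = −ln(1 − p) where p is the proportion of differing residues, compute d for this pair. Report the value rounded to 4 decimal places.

0.1431

The sequences differ at positions 8 (T/C), 13 (Q/L), 24 (I/H), 26 (M/A).
p = 4/30 = 0.133333.
d = −ln(1 − 0.133333) = −ln(0.866667) = 0.1431.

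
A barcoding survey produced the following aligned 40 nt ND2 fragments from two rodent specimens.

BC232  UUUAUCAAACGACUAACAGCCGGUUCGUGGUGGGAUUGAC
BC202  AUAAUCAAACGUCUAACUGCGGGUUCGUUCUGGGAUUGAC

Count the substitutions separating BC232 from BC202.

Mismatches occur at site 1 (U/A), site 3 (U/A), site 12 (A/U), site 18 (A/U), site 21 (C/G), site 29 (G/U), site 30 (G/C).
That gives 7 mismatches out of 40 aligned sites, so the Hamming distance is 7.

7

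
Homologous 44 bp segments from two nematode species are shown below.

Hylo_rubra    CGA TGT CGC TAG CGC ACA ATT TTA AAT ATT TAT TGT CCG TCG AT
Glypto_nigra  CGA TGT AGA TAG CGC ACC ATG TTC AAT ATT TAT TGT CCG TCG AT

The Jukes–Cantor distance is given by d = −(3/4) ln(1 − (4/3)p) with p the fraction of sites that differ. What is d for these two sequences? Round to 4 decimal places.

Differing sites — 7:C/A; 9:C/A; 18:A/C; 21:T/G; 24:A/C.
p = 5/44 = 0.113636.
d = −0.75 · ln(1 − (4/3)·0.113636) = −0.75 · ln(0.848485) = −0.75 · (-0.164303) = 0.1232.

0.1232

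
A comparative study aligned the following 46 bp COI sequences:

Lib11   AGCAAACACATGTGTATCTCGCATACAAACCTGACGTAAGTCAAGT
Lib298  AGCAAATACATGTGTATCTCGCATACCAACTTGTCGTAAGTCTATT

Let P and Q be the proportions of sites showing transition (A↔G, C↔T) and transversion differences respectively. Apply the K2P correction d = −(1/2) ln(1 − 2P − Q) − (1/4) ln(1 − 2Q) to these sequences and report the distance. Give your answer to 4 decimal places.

Differing sites — 7:C/T (Ti); 27:A/C (Tv); 31:C/T (Ti); 34:A/T (Tv); 43:A/T (Tv); 45:G/T (Tv).
Of the 6 differences, 2 transitions and 4 transversions over 46 sites: P = 2/46 = 0.043478, Q = 4/46 = 0.086957.
d = −0.5·ln(0.826087) − 0.25·ln(0.826086) = −0.5·(-0.191055) − 0.25·(-0.191056) = 0.1433.

0.1433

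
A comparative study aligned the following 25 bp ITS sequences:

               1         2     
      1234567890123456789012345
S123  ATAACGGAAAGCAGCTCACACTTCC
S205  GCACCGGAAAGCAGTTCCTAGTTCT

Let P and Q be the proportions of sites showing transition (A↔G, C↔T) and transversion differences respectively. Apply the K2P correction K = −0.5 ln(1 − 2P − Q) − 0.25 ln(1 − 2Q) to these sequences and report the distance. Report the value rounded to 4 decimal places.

0.4356

Differing sites — 1:A/G (Ti); 2:T/C (Ti); 4:A/C (Tv); 15:C/T (Ti); 18:A/C (Tv); 19:C/T (Ti); 21:C/G (Tv); 25:C/T (Ti).
Of the 8 differences, 5 transitions and 3 transversions over 25 sites: P = 5/25 = 0.200000, Q = 3/25 = 0.120000.
d = −0.5·ln(0.480000) − 0.25·ln(0.760000) = −0.5·(-0.733969) − 0.25·(-0.274437) = 0.4356.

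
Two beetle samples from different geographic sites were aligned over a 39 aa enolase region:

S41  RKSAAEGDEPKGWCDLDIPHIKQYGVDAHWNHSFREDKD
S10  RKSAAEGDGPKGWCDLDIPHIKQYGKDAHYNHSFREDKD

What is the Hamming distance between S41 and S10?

3

Differing sites — 9:E/G; 26:V/K; 30:W/Y.
That gives 3 mismatches out of 39 aligned sites, so the Hamming distance is 3.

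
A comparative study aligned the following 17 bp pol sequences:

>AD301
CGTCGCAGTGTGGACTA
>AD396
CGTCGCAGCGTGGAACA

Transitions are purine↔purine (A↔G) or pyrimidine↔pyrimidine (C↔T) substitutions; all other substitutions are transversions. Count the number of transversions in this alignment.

1

Mismatches occur at site 9 (T/C, transition), site 15 (C/A, transversion), site 16 (T/C, transition).
Of the 3 differences, 2 transitions and 1 transversion, so the answer is 1.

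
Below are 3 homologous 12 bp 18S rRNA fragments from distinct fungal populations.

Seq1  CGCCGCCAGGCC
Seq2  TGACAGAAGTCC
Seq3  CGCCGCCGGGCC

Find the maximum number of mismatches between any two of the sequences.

7

Pairwise Hamming distances:
  Seq1 vs Seq2: 6
  Seq1 vs Seq3: 1
  Seq2 vs Seq3: 7
The largest is 7, between Seq2 and Seq3.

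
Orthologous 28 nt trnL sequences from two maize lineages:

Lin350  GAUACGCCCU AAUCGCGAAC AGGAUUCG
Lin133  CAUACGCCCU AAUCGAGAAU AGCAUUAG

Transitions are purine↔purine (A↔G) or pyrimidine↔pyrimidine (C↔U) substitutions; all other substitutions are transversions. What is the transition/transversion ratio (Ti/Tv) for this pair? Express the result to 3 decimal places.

Mismatches occur at site 1 (G/C, transversion), site 16 (C/A, transversion), site 20 (C/U, transition), site 23 (G/C, transversion), site 27 (C/A, transversion).
Of the 5 differences, 1 transition and 4 transversions, so Ti/Tv = 1/4 = 0.250.

0.250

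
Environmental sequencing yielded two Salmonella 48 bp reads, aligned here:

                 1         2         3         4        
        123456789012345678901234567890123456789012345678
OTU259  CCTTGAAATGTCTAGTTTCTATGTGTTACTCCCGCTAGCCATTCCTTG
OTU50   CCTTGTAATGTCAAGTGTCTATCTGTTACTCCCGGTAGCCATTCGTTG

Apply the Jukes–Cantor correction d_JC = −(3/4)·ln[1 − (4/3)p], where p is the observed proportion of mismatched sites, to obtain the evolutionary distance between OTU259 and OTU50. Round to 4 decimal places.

0.1367

The sequences differ at positions 6 (A/T), 13 (T/A), 17 (T/G), 23 (G/C), 35 (C/G), 45 (C/G).
p = 6/48 = 0.125000.
d = −0.75 · ln(1 − (4/3)·0.125000) = −0.75 · ln(0.833333) = −0.75 · (-0.182322) = 0.1367.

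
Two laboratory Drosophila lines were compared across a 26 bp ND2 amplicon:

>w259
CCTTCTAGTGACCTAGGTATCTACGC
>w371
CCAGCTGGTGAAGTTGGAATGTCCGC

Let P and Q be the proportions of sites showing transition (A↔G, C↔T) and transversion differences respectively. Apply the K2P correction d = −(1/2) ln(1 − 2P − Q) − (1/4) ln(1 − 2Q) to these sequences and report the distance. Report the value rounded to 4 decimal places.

0.4816

The sequences differ at positions 3 (T/A, transversion), 4 (T/G, transversion), 7 (A/G, transition), 12 (C/A, transversion), 13 (C/G, transversion), 15 (A/T, transversion), 18 (T/A, transversion), 21 (C/G, transversion), 23 (A/C, transversion).
Of the 9 differences, 1 transition and 8 transversions over 26 sites: P = 1/26 = 0.038462, Q = 8/26 = 0.307692.
d = −0.5·ln(0.615384) − 0.25·ln(0.384616) = −0.5·(-0.485509) − 0.25·(-0.955510) = 0.4816.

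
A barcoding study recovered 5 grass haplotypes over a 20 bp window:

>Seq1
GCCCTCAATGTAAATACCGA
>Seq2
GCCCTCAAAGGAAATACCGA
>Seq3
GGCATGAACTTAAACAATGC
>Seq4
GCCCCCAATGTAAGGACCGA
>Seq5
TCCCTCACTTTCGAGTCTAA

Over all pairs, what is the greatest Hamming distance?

Pairwise Hamming distances:
  Seq1 vs Seq2: 2
  Seq1 vs Seq3: 9
  Seq1 vs Seq4: 3
  Seq1 vs Seq5: 9
  Seq2 vs Seq3: 10
  Seq2 vs Seq4: 5
  Seq2 vs Seq5: 11
  Seq3 vs Seq4: 11
  Seq3 vs Seq5: 13
  Seq4 vs Seq5: 10
The largest is 13, between Seq3 and Seq5.

13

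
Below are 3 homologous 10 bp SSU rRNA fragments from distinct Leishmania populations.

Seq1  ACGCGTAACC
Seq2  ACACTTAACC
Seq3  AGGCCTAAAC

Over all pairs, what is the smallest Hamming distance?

2

Pairwise Hamming distances:
  Seq1 vs Seq2: 2
  Seq1 vs Seq3: 3
  Seq2 vs Seq3: 4
The smallest is 2, between Seq1 and Seq2.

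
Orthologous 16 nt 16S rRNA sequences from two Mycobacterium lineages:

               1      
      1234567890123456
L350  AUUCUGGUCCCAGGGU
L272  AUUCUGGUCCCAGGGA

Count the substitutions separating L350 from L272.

The sequences differ at position 16 (U/A).
That gives 1 mismatch out of 16 aligned sites, so the Hamming distance is 1.

1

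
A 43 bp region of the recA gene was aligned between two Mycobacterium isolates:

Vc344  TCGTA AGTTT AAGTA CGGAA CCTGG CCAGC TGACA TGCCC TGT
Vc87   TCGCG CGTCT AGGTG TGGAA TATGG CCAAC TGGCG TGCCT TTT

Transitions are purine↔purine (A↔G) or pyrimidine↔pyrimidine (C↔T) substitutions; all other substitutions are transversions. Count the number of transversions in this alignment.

The sequences differ at positions 4 (T/C, transition), 5 (A/G, transition), 6 (A/C, transversion), 9 (T/C, transition), 12 (A/G, transition), 15 (A/G, transition), 16 (C/T, transition), 21 (C/T, transition), 22 (C/A, transversion), 29 (G/A, transition), 33 (A/G, transition), 35 (A/G, transition), 40 (C/T, transition), 42 (G/T, transversion).
Of the 14 differences, 11 transitions and 3 transversions, so the answer is 3.

3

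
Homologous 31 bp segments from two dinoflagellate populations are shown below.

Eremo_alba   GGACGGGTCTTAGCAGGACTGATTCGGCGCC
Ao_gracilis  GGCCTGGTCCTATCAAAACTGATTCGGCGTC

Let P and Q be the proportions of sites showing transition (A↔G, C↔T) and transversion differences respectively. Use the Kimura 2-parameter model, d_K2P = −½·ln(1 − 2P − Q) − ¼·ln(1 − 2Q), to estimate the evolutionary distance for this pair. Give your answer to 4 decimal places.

0.2729

Mismatches occur at site 3 (A/C, transversion), site 5 (G/T, transversion), site 10 (T/C, transition), site 13 (G/T, transversion), site 16 (G/A, transition), site 17 (G/A, transition), site 30 (C/T, transition).
Of the 7 differences, 4 transitions and 3 transversions over 31 sites: P = 4/31 = 0.129032, Q = 3/31 = 0.096774.
d = −0.5·ln(0.645162) − 0.25·ln(0.806452) = −0.5·(-0.438254) − 0.25·(-0.215111) = 0.2729.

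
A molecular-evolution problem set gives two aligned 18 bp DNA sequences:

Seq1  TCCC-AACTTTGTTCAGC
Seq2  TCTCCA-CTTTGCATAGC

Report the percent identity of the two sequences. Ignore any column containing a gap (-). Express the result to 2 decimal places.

75.00%

Excluding the 2 gap columns leaves 16 comparable sites.
Mismatches occur at site 3 (C→T), site 13 (T→C), site 14 (T→A), site 15 (C→T).
12 of the 16 comparable sites match, so the percent identity is 12/16 × 100 = 75.00%.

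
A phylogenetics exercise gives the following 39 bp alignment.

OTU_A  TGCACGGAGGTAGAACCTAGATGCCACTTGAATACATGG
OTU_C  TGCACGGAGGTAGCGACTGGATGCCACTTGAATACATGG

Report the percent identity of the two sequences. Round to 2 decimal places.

The sequences differ at positions 14 (A/C), 15 (A/G), 16 (C/A), 19 (A/G).
35 of the 39 sites match, so the percent identity is 35/39 × 100 = 89.74%.

89.74%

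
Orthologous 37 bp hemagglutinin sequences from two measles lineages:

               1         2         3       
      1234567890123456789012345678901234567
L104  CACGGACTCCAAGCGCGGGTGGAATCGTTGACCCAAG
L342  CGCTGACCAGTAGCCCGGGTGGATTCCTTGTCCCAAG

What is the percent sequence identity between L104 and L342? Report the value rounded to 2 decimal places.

72.97%

The sequences differ at positions 2 (A/G), 4 (G/T), 8 (T/C), 9 (C/A), 10 (C/G), 11 (A/T), 15 (G/C), 24 (A/T), 27 (G/C), 31 (A/T).
27 of the 37 sites match, so the percent identity is 27/37 × 100 = 72.97%.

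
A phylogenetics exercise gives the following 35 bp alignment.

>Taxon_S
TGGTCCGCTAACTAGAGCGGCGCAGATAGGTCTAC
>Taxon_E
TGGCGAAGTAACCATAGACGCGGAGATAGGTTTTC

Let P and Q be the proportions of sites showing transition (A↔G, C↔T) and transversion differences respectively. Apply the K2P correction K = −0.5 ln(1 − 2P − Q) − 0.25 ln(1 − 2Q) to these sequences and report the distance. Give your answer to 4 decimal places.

0.4582

Mismatches occur at site 4 (T/C, transition), site 5 (C/G, transversion), site 6 (C/A, transversion), site 7 (G/A, transition), site 8 (C/G, transversion), site 13 (T/C, transition), site 15 (G/T, transversion), site 18 (C/A, transversion), site 19 (G/C, transversion), site 23 (C/G, transversion), site 32 (C/T, transition), site 34 (A/T, transversion).
Of the 12 differences, 4 transitions and 8 transversions over 35 sites: P = 4/35 = 0.114286, Q = 8/35 = 0.228571.
d = −0.5·ln(0.542857) − 0.25·ln(0.542858) = −0.5·(-0.610909) − 0.25·(-0.610908) = 0.4582.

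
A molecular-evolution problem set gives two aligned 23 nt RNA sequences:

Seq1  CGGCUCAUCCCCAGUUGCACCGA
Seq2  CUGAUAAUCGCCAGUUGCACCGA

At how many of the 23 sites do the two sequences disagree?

Differing sites — 2:G/U; 4:C/A; 6:C/A; 10:C/G.
That gives 4 mismatches out of 23 aligned sites, so the Hamming distance is 4.

4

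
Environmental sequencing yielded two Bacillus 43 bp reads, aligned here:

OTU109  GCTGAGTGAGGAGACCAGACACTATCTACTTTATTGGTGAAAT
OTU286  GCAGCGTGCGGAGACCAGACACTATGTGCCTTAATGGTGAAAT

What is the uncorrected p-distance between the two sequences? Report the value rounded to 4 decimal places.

0.1628

Differing sites — 3:T/A; 5:A/C; 9:A/C; 26:C/G; 28:A/G; 30:T/C; 34:T/A.
There are 7 differences over 43 sites, so p = 7/43 = 0.1628.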